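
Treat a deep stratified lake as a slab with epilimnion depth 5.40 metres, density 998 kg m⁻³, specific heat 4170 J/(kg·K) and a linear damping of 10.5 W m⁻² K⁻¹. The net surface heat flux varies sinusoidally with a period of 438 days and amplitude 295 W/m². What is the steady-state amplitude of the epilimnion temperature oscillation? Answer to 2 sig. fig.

26 K

Areal heat capacity C = ρ c_p D = 998 × 4170 × 5.40 = 2.25×10^7 J m⁻² K⁻¹.
Angular frequency ω = 2π / T = 2π / 3.78×10^7 s = 1.66×10^-7 s⁻¹.
√((Cω)² + λ²) = √((3.73)² + 10.5²) = 11.1 W/(m²·K).
Amplitude A = F₀ / √((Cω)²+λ²) = 295 / 11.1 = 26.5 K.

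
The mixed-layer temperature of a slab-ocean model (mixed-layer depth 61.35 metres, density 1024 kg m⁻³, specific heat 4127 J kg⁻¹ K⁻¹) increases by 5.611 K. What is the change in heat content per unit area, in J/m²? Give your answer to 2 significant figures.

1.5×10^9

Areal heat capacity C = ρ c_p D = 1024 × 4127 × 61.35 = 2.59×10^8 J m⁻² K⁻¹.
ΔQ = C ΔT = 2.59×10^8 × 5.611 = 1.45×10^9 J/m².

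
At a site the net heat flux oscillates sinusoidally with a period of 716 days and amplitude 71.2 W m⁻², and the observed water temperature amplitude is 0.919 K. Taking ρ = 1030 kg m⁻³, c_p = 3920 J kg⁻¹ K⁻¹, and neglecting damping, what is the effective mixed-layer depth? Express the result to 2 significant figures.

190 m

ω = 2π / 6.19×10^7 s = 1.02×10^-7 s⁻¹.
Required C = F₀ / (A ω) = 71.2 / (0.919 × 1.02×10^-7) = 7.63×10^8 J/(m²·K).
D = C / (ρ c_p) = 7.63×10^8 / (1030 × 3920) = 189 m.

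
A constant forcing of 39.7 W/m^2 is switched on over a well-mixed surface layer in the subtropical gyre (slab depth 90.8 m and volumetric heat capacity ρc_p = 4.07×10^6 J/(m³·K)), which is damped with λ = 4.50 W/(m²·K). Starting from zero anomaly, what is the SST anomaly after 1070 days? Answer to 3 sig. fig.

Areal heat capacity C = ρc_p × D = 4.07×10^6 × 90.8 = 3.70×10^8 J/(m²·K).
τ = C / λ = 3.70×10^8 / 4.50 = 8.21×10^7 s.
Equilibrium anomaly ΔT_eq = F / λ = 39.7 / 4.50 = 8.82 K.
t = 1070 days = 9.24×10^7 s, so t/τ = 1.13.
ΔT(t) = ΔT_eq (1 − e^(−t/τ)) = 8.82 × (1 − e^−1.13) = 5.96 K.

5.96 K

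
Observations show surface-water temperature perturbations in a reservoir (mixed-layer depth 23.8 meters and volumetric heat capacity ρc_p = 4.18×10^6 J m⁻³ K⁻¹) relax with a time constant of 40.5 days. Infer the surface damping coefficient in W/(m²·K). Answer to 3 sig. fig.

Areal heat capacity C = ρc_p × D = 4.18×10^6 × 23.8 = 9.95×10^7 J/(m^2 K).
τ = 40.5 days = 3.50×10^6 s.
λ = C / τ = 9.95×10^7 / 3.50×10^6 = 28.4 W/(m²·K).

28.4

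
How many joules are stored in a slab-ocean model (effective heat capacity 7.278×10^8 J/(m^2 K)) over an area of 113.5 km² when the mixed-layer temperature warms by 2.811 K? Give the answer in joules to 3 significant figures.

2.32×10^17 J

Areal heat capacity C = 7.278×10^8 J/(m^2 K) (given).
Heat per unit area: q = C ΔT = 7.28×10^8 × 2.811 = 2.05×10^9 J/m².
Total heat: Q = q × A = 2.05×10^9 × (113.5 × 10⁶ m²) = 2.32×10^17 J.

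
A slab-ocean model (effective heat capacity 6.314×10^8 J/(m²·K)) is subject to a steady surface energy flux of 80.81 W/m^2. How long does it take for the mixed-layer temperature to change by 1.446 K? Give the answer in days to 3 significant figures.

131 days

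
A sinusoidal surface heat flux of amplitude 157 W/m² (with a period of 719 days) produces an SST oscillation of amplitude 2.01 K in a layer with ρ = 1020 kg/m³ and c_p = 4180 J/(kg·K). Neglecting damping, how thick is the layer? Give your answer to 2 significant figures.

ω = 2π / 6.21×10^7 s = 1.01×10^-7 s⁻¹.
Required C = F₀ / (A ω) = 157 / (2.01 × 1.01×10^-7) = 7.72×10^8 J/(m²·K).
D = C / (ρ c_p) = 7.72×10^8 / (1020 × 4180) = 181 m.

180 m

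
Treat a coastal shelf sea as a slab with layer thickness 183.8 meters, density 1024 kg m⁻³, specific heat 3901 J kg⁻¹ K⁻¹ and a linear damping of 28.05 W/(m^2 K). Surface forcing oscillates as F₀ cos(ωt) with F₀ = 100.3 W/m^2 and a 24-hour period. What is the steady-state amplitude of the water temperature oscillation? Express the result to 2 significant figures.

0.0019 K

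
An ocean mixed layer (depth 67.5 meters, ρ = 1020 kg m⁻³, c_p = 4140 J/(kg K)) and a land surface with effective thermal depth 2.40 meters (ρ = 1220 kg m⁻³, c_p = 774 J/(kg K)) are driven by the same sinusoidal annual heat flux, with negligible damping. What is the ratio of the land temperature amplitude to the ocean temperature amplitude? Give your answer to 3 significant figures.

126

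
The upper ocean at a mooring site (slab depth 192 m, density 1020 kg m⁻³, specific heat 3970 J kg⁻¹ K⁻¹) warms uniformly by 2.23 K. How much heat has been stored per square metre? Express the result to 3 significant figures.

1.73×10^9

Areal heat capacity C = ρ c_p D = 1020 × 3970 × 192 = 7.77×10^8 J m⁻² K⁻¹.
ΔQ = C ΔT = 7.77×10^8 × 2.23 = 1.73×10^9 J/m².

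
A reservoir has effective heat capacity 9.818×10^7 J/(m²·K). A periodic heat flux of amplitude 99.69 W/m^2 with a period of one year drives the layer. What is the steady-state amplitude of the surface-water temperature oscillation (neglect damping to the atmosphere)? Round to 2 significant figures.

Areal heat capacity C = 9.818×10^7 J/(m²·K) (given).
Angular frequency ω = 2π / T = 2π / 3.15×10^7 s = 1.99×10^-7 s⁻¹.
Cω = 9.82×10^7 × 1.99×10^-7 = 19.6 W/(m²·K).
Amplitude A = F₀ / (Cω) = 99.69 / 19.6 = 5.10 K.

5.1 K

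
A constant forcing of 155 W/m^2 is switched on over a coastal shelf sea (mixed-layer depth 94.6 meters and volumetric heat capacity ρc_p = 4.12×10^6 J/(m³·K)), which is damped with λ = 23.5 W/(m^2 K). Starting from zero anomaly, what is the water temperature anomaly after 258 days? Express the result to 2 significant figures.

Areal heat capacity C = ρc_p × D = 4.12×10^6 × 94.6 = 3.90×10^8 J/(m²·K).
τ = C / λ = 3.90×10^8 / 23.5 = 1.66×10^7 s.
Equilibrium anomaly ΔT_eq = F / λ = 155 / 23.5 = 6.60 K.
t = 258 days = 2.23×10^7 s, so t/τ = 1.34.
ΔT(t) = ΔT_eq (1 − e^(−t/τ)) = 6.60 × (1 − e^−1.34) = 4.88 K.

4.9 K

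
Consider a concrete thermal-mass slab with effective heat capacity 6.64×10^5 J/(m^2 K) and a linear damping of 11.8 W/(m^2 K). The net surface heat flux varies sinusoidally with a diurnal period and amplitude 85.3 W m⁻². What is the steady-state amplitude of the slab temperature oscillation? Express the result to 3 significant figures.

1.72 K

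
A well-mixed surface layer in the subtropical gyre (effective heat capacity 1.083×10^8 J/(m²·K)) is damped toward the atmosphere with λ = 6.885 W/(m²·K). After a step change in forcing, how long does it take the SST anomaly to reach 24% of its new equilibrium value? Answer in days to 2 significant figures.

50 days

Areal heat capacity C = 1.083×10^8 J/(m²·K) (given).
τ = C / λ = 1.08×10^8 / 6.885 = 1.57×10^7 s.
Fraction reached: 1 − e^(−t/τ) = 0.24 ⇒ t = −τ ln(1 − 0.24) = τ × 0.274.
t = 4.32×10^6 s = 50.0 days.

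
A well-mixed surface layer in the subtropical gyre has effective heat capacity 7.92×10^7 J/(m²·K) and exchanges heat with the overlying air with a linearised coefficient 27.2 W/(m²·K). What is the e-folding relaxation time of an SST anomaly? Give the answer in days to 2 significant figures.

Areal heat capacity C = 7.92×10^7 J/(m²·K) (given).
Relaxation time τ = C / λ = 7.92×10^7 / 27.2 = 2.91×10^6 s.
In days: 2.91×10^6 s / (86400 s/day) = 33.7 days.

34 days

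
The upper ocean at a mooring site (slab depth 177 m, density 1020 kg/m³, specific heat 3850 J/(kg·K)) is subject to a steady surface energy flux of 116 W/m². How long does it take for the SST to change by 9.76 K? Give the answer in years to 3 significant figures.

1.85 years

Areal heat capacity C = ρ c_p D = 1020 × 3850 × 177 = 6.95×10^8 J m⁻² K⁻¹.
Time required: Δt = C ΔT / F = 6.95×10^8 × 9.76 / 116 = 5.85×10^7 s.
In years: 5.85×10^7 s / (3.156×10^7 s/year) = 1.85 years.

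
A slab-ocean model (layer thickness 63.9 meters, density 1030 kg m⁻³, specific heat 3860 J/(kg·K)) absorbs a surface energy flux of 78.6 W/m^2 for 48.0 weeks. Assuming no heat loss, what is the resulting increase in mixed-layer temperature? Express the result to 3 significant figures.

8.98 K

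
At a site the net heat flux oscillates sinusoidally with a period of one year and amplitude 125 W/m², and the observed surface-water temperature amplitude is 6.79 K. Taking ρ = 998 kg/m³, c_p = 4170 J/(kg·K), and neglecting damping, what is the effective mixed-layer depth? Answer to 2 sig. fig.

22 m

ω = 2π / 3.15×10^7 s = 1.99×10^-7 s⁻¹.
Required C = F₀ / (A ω) = 125 / (6.79 × 1.99×10^-7) = 9.24×10^7 J/(m²·K).
D = C / (ρ c_p) = 9.24×10^7 / (998 × 4170) = 22.2 m.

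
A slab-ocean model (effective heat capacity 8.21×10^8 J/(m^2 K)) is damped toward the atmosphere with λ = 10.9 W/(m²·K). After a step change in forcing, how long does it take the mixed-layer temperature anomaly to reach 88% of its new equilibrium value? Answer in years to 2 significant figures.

5.1 years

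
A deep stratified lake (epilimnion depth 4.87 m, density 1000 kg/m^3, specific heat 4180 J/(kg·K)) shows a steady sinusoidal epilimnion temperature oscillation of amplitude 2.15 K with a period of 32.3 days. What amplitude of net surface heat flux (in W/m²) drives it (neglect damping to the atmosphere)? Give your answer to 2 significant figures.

Areal heat capacity C = ρ c_p D = 1000 × 4180 × 4.87 = 2.04×10^7 J/(m^2 K).
ω = 2π / 2.79×10^6 s = 2.25×10^-6 s⁻¹.
Cω = 2.04×10^7 × 2.25×10^-6 = 45.8 W/(m²·K).
F₀ = A × Cω = 2.15 × 45.8 = 98.5 W/m².

99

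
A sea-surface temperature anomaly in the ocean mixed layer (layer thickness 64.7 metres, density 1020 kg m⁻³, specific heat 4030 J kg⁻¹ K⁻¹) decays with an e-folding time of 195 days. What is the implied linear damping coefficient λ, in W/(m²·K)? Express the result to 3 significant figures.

Areal heat capacity C = ρ c_p D = 1020 × 4030 × 64.7 = 2.66×10^8 J/(m^2 K).
τ = 195 days = 1.68×10^7 s.
λ = C / τ = 2.66×10^8 / 1.68×10^7 = 15.8 W/(m²·K).

15.8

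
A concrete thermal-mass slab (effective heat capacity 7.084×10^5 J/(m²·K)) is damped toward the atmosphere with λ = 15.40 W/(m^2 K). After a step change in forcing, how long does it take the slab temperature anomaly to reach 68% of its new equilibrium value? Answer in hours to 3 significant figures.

14.6 hours

Areal heat capacity C = 7.084×10^5 J/(m²·K) (given).
τ = C / λ = 7.08×10^5 / 15.40 = 46000 s.
Fraction reached: 1 − e^(−t/τ) = 0.68 ⇒ t = −τ ln(1 − 0.68) = τ × 1.14.
t = 52400 s = 14.6 hours.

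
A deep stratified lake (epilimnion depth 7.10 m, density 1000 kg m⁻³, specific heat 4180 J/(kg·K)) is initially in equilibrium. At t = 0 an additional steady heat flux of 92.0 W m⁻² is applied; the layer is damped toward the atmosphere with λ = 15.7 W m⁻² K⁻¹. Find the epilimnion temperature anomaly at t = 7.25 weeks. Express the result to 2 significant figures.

5.3 K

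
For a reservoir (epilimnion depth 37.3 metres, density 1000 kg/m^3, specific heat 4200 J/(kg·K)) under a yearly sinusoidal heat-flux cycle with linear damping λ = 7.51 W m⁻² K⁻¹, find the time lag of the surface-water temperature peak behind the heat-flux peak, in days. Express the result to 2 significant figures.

78 days

Areal heat capacity C = ρ c_p D = 1000 × 4200 × 37.3 = 1.57×10^8 J/(m^2 K).
ω = 2π / 3.15×10^7 s = 1.99×10^-7 s⁻¹.
Phase lag φ = arctan(Cω/λ) = arctan(31.2/7.51) = 1.33 rad.
Time lag = φ / ω = 1.33 / 1.99×10^-7 = 6.70×10^6 s = 77.5 days.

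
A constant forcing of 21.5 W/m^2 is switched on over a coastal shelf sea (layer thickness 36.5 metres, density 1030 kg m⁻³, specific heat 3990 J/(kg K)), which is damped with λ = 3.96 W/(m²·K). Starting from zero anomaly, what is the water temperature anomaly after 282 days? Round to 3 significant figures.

2.58 K

Areal heat capacity C = ρ c_p D = 1030 × 3990 × 36.5 = 1.50×10^8 J m⁻² K⁻¹.
τ = C / λ = 1.50×10^8 / 3.96 = 3.79×10^7 s.
Equilibrium anomaly ΔT_eq = F / λ = 21.5 / 3.96 = 5.43 K.
t = 282 days = 2.44×10^7 s, so t/τ = 0.643.
ΔT(t) = ΔT_eq (1 − e^(−t/τ)) = 5.43 × (1 − e^−0.643) = 2.58 K.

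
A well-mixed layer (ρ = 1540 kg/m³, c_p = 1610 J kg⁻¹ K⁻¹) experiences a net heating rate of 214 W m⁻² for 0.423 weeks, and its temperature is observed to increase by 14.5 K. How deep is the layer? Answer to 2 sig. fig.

1.5 m

Heat input Q = F Δt = 214 × 2.56×10^5 s = 5.47×10^7 J/m².
Required areal heat capacity C = Q / ΔT = 3.78×10^6 J/(m²·K).
Depth D = C / (ρ c_p) = 3.78×10^6 / (1540 × 1610) = 1.52 m.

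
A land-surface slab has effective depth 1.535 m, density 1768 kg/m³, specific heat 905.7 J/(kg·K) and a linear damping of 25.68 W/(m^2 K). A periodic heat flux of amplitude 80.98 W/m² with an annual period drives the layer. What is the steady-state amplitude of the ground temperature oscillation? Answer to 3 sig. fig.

Areal heat capacity C = ρ c_p D = 1768 × 905.7 × 1.535 = 2.46×10^6 J m⁻² K⁻¹.
Angular frequency ω = 2π / T = 2π / 3.15×10^7 s = 1.99×10^-7 s⁻¹.
√((Cω)² + λ²) = √((0.490)² + 25.68²) = 25.7 W/(m²·K).
Amplitude A = F₀ / √((Cω)²+λ²) = 80.98 / 25.7 = 3.15 K.

3.15 K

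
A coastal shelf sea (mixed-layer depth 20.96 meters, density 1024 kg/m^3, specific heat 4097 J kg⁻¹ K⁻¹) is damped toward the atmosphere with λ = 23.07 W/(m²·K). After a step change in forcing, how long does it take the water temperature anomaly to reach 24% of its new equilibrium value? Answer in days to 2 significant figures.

Areal heat capacity C = ρ c_p D = 1024 × 4097 × 20.96 = 8.79×10^7 J/(m²·K).
τ = C / λ = 8.79×10^7 / 23.07 = 3.81×10^6 s.
Fraction reached: 1 − e^(−t/τ) = 0.24 ⇒ t = −τ ln(1 − 0.24) = τ × 0.274.
t = 1.05×10^6 s = 12.1 days.

12 days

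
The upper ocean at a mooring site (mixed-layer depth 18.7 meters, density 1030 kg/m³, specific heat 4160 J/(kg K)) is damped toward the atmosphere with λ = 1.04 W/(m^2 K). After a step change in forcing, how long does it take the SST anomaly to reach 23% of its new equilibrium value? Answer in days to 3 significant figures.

Areal heat capacity C = ρ c_p D = 1030 × 4160 × 18.7 = 8.01×10^7 J/(m^2 K).
τ = C / λ = 8.01×10^7 / 1.04 = 7.70×10^7 s.
Fraction reached: 1 − e^(−t/τ) = 0.23 ⇒ t = −τ ln(1 − 0.23) = τ × 0.261.
t = 2.01×10^7 s = 233 days.

233 days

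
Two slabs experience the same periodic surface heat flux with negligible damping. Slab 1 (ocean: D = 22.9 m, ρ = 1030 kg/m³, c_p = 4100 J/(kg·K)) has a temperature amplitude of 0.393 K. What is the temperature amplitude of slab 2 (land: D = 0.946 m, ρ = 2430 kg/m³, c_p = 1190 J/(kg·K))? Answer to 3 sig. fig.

13.9 K

C_ocean = 9.67×10^7 J/(m²·K); C_land = 2.74×10^6 J/(m²·K).
A ∝ 1/C ⇒ A_land = A_ocean × C_ocean/C_land = 0.393 × 35.4 = 13.9 K.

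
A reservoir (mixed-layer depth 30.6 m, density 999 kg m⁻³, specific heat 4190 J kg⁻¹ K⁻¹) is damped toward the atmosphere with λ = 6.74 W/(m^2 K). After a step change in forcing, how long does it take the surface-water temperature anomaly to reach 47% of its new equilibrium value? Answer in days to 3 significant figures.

Areal heat capacity C = ρ c_p D = 999 × 4190 × 30.6 = 1.28×10^8 J/(m^2 K).
τ = C / λ = 1.28×10^8 / 6.74 = 1.90×10^7 s.
Fraction reached: 1 − e^(−t/τ) = 0.47 ⇒ t = −τ ln(1 − 0.47) = τ × 0.635.
t = 1.21×10^7 s = 140 days.

140 days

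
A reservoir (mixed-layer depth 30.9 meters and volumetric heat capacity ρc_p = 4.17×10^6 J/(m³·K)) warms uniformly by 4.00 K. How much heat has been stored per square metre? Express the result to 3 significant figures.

5.15×10^8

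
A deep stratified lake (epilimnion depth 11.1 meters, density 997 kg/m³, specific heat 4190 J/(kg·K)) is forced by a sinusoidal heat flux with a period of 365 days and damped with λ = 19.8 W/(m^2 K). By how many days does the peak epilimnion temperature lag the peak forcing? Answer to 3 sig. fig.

Areal heat capacity C = ρ c_p D = 997 × 4190 × 11.1 = 4.64×10^7 J/(m²·K).
ω = 2π / 3.15×10^7 s = 1.99×10^-7 s⁻¹.
Phase lag φ = arctan(Cω/λ) = arctan(9.24/19.8) = 0.437 rad.
Time lag = φ / ω = 0.437 / 1.99×10^-7 = 2.19×10^6 s = 25.4 days.

25.4 days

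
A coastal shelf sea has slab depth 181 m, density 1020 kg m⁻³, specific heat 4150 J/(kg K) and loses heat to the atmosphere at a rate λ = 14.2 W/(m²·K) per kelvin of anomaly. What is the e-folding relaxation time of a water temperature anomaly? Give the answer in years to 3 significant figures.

1.71 years

Areal heat capacity C = ρ c_p D = 1020 × 4150 × 181 = 7.66×10^8 J m⁻² K⁻¹.
Relaxation time τ = C / λ = 7.66×10^8 / 14.2 = 5.40×10^7 s.
In years: 5.40×10^7 s / (3.156×10^7 s/year) = 1.71 years.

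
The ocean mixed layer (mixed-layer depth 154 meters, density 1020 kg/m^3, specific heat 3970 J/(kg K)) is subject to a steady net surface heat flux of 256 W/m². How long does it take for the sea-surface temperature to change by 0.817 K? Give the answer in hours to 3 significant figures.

553 hours

Areal heat capacity C = ρ c_p D = 1020 × 3970 × 154 = 6.24×10^8 J m⁻² K⁻¹.
Time required: Δt = C ΔT / F = 6.24×10^8 × 0.817 / 256 = 1.99×10^6 s.
In hours: 1.99×10^6 s / (3600 s/hour) = 553 hours.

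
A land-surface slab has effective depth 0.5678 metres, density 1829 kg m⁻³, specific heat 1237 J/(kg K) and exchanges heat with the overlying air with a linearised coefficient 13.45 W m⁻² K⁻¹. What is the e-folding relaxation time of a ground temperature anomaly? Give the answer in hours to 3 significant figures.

Areal heat capacity C = ρ c_p D = 1829 × 1237 × 0.5678 = 1.28×10^6 J m⁻² K⁻¹.
Relaxation time τ = C / λ = 1.28×10^6 / 13.45 = 95500 s.
In hours: 95500 s / (3600 s/hour) = 26.5 hours.

26.5 hours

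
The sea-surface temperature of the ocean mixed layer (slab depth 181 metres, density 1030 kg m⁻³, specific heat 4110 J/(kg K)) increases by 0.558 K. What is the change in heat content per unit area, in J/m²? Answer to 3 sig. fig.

Areal heat capacity C = ρ c_p D = 1030 × 4110 × 181 = 7.66×10^8 J/(m^2 K).
ΔQ = C ΔT = 7.66×10^8 × 0.558 = 4.28×10^8 J/m².

4.28×10^8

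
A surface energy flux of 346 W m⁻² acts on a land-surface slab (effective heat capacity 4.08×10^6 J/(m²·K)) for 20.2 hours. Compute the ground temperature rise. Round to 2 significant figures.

6.2 K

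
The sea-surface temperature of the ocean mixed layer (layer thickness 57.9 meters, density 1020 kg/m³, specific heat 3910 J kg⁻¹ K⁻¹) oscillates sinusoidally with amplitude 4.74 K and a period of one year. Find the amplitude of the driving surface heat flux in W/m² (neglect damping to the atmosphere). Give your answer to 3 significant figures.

Areal heat capacity C = ρ c_p D = 1020 × 3910 × 57.9 = 2.31×10^8 J m⁻² K⁻¹.
ω = 2π / 3.15×10^7 s = 1.99×10^-7 s⁻¹.
Cω = 2.31×10^8 × 1.99×10^-7 = 46.0 W/(m²·K).
F₀ = A × Cω = 4.74 × 46.0 = 218 W/m².

218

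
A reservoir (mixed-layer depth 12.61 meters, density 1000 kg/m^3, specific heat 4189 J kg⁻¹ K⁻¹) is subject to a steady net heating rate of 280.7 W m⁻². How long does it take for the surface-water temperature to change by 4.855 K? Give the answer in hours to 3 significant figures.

254 hours

Areal heat capacity C = ρ c_p D = 1000 × 4189 × 12.61 = 5.28×10^7 J m⁻² K⁻¹.
Time required: Δt = C ΔT / F = 5.28×10^7 × 4.855 / 280.7 = 9.14×10^5 s.
In hours: 9.14×10^5 s / (3600 s/hour) = 254 hours.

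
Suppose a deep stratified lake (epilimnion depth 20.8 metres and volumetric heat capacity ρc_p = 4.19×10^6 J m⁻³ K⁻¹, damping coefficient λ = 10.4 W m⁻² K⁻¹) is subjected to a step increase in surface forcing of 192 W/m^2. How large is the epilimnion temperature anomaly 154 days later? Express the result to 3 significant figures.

Areal heat capacity C = ρc_p × D = 4.19×10^6 × 20.8 = 8.72×10^7 J/(m²·K).
τ = C / λ = 8.72×10^7 / 10.4 = 8.38×10^6 s.
Equilibrium anomaly ΔT_eq = F / λ = 192 / 10.4 = 18.5 K.
t = 154 days = 1.33×10^7 s, so t/τ = 1.59.
ΔT(t) = ΔT_eq (1 − e^(−t/τ)) = 18.5 × (1 − e^−1.59) = 14.7 K.

14.7 K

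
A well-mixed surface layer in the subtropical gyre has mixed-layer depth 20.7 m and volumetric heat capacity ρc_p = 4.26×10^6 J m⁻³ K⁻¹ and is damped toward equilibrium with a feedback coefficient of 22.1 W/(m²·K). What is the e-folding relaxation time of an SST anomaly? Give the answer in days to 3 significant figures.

46.2 days

Areal heat capacity C = ρc_p × D = 4.26×10^6 × 20.7 = 8.82×10^7 J/(m²·K).
Relaxation time τ = C / λ = 8.82×10^7 / 22.1 = 3.99×10^6 s.
In days: 3.99×10^6 s / (86400 s/day) = 46.2 days.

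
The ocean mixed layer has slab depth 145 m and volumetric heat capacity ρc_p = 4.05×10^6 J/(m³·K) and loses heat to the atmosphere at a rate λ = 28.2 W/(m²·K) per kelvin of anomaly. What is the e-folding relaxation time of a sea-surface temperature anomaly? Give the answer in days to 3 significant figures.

Areal heat capacity C = ρc_p × D = 4.05×10^6 × 145 = 5.87×10^8 J/(m²·K).
Relaxation time τ = C / λ = 5.87×10^8 / 28.2 = 2.08×10^7 s.
In days: 2.08×10^7 s / (86400 s/day) = 241 days.

241 days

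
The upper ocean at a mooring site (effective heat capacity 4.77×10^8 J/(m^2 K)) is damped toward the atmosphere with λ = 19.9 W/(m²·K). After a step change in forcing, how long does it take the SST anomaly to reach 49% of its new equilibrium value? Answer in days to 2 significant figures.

190 days

Areal heat capacity C = 4.77×10^8 J/(m^2 K) (given).
τ = C / λ = 4.77×10^8 / 19.9 = 2.40×10^7 s.
Fraction reached: 1 − e^(−t/τ) = 0.49 ⇒ t = −τ ln(1 − 0.49) = τ × 0.673.
t = 1.61×10^7 s = 187 days.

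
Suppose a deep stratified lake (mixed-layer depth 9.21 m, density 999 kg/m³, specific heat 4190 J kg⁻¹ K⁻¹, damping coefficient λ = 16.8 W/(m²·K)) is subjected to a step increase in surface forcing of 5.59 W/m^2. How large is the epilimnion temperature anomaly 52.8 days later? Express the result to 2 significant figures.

Areal heat capacity C = ρ c_p D = 999 × 4190 × 9.21 = 3.86×10^7 J m⁻² K⁻¹.
τ = C / λ = 3.86×10^7 / 16.8 = 2.29×10^6 s.
Equilibrium anomaly ΔT_eq = F / λ = 5.59 / 16.8 = 0.333 K.
t = 52.8 days = 4.56×10^6 s, so t/τ = 1.99.
ΔT(t) = ΔT_eq (1 − e^(−t/τ)) = 0.333 × (1 − e^−1.99) = 0.287 K.

0.29 K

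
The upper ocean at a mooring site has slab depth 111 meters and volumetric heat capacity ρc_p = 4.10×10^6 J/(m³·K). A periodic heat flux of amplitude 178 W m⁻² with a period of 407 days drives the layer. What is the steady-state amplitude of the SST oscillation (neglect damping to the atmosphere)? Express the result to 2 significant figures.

Areal heat capacity C = ρc_p × D = 4.10×10^6 × 111 = 4.55×10^8 J/(m²·K).
Angular frequency ω = 2π / T = 2π / 3.52×10^7 s = 1.79×10^-7 s⁻¹.
Cω = 4.55×10^8 × 1.79×10^-7 = 81.3 W/(m²·K).
Amplitude A = F₀ / (Cω) = 178 / 81.3 = 2.19 K.

2.2 K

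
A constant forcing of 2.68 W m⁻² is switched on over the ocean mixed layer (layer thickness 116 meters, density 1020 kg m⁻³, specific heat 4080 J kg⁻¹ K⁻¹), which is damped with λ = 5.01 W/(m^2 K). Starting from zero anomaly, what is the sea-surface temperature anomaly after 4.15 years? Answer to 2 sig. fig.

0.40 K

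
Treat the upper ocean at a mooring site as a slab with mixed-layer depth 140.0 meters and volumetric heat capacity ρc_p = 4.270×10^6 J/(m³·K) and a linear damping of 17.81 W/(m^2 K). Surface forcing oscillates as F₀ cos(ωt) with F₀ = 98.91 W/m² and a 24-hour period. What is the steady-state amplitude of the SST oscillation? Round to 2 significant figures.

Areal heat capacity C = ρc_p × D = 4.270×10^6 × 140.0 = 5.98×10^8 J/(m²·K).
Angular frequency ω = 2π / T = 2π / 86400 s = 7.27×10^-5 s⁻¹.
√((Cω)² + λ²) = √((43500)² + 17.81²) = 43500 W/(m²·K).
Amplitude A = F₀ / √((Cω)²+λ²) = 98.91 / 43500 = 0.00228 K.

0.0023 K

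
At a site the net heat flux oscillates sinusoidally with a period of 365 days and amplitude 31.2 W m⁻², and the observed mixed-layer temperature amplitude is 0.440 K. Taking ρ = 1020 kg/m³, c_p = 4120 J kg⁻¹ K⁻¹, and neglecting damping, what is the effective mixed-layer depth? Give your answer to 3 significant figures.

ω = 2π / 3.15×10^7 s = 1.99×10^-7 s⁻¹.
Required C = F₀ / (A ω) = 31.2 / (0.440 × 1.99×10^-7) = 3.56×10^8 J/(m²·K).
D = C / (ρ c_p) = 3.56×10^8 / (1020 × 4120) = 84.7 m.

84.7 m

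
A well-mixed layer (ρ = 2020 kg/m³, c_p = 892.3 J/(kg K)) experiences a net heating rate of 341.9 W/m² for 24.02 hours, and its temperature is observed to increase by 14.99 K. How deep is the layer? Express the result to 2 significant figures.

Heat input Q = F Δt = 341.9 × 86500 s = 2.96×10^7 J/m².
Required areal heat capacity C = Q / ΔT = 1.97×10^6 J/(m²·K).
Depth D = C / (ρ c_p) = 1.97×10^6 / (2020 × 892.3) = 1.09 m.

1.1 m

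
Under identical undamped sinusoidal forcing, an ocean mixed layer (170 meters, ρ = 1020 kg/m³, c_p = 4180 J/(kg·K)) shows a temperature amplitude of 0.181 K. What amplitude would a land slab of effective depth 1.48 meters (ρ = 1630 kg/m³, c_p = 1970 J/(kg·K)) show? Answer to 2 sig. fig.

28 K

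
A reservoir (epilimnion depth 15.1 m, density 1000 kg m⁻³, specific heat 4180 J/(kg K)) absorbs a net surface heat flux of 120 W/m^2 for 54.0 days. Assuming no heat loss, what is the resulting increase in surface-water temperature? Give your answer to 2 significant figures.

8.9 K

Areal heat capacity C = ρ c_p D = 1000 × 4180 × 15.1 = 6.31×10^7 J m⁻² K⁻¹.
Net heat input Q = F Δt = 120 × (54.0 days × 86400 s/day) = 5.60×10^8 J/m².
ΔT = Q / C = 5.60×10^8 / 6.31×10^7 = 8.87 K.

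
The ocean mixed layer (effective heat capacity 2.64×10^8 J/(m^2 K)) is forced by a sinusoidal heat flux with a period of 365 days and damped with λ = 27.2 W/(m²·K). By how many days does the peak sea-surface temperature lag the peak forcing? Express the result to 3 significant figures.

63.5 days

Areal heat capacity C = 2.64×10^8 J/(m^2 K) (given).
ω = 2π / 3.15×10^7 s = 1.99×10^-7 s⁻¹.
Phase lag φ = arctan(Cω/λ) = arctan(52.6/27.2) = 1.09 rad.
Time lag = φ / ω = 1.09 / 1.99×10^-7 = 5.49×10^6 s = 63.5 days.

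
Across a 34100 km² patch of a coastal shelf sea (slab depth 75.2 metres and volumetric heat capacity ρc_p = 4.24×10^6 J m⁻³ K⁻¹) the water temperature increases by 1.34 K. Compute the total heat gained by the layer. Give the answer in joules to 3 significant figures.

Areal heat capacity C = ρc_p × D = 4.24×10^6 × 75.2 = 3.19×10^8 J m⁻² K⁻¹.
Heat per unit area: q = C ΔT = 3.19×10^8 × 1.34 = 4.27×10^8 J/m².
Total heat: Q = q × A = 4.27×10^8 × (34100 × 10⁶ m²) = 1.46×10^19 J.

1.46×10^19 J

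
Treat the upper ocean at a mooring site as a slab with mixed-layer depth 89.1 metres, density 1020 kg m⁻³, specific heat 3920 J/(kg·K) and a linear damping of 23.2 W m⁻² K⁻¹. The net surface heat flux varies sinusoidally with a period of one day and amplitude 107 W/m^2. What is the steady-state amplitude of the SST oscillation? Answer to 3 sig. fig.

Areal heat capacity C = ρ c_p D = 1020 × 3920 × 89.1 = 3.56×10^8 J/(m²·K).
Angular frequency ω = 2π / T = 2π / 86400 s = 7.27×10^-5 s⁻¹.
√((Cω)² + λ²) = √((25900)² + 23.2²) = 25900 W/(m²·K).
Amplitude A = F₀ / √((Cω)²+λ²) = 107 / 25900 = 0.00413 K.

0.00413 K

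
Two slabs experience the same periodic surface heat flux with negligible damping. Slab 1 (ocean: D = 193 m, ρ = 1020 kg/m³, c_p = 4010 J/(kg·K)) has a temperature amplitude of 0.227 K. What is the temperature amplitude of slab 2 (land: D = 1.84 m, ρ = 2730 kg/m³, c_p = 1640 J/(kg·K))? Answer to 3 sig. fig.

21.8 K

C_ocean = 7.89×10^8 J/(m²·K); C_land = 8.24×10^6 J/(m²·K).
A ∝ 1/C ⇒ A_land = A_ocean × C_ocean/C_land = 0.227 × 95.8 = 21.8 K.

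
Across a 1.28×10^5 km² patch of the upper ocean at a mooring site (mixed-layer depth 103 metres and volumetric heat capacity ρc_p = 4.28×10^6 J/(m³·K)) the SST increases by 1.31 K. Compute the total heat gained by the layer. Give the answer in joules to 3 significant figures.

Areal heat capacity C = ρc_p × D = 4.28×10^6 × 103 = 4.41×10^8 J/(m^2 K).
Heat per unit area: q = C ΔT = 4.41×10^8 × 1.31 = 5.78×10^8 J/m².
Total heat: Q = q × A = 5.78×10^8 × (1.28×10^5 × 10⁶ m²) = 7.39×10^19 J.

7.39×10^19 J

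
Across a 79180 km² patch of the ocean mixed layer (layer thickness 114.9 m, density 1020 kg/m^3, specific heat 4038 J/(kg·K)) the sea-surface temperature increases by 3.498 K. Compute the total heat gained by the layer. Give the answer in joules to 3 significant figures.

1.31×10^20 J

Areal heat capacity C = ρ c_p D = 1020 × 4038 × 114.9 = 4.73×10^8 J/(m^2 K).
Heat per unit area: q = C ΔT = 4.73×10^8 × 3.498 = 1.66×10^9 J/m².
Total heat: Q = q × A = 1.66×10^9 × (79180 × 10⁶ m²) = 1.31×10^20 J.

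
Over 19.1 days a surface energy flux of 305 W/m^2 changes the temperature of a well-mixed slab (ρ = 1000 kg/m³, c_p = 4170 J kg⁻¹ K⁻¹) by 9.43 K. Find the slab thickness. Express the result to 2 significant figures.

13 m

Heat input Q = F Δt = 305 × 1.65×10^6 s = 5.03×10^8 J/m².
Required areal heat capacity C = Q / ΔT = 5.34×10^7 J/(m²·K).
Depth D = C / (ρ c_p) = 5.34×10^7 / (1000 × 4170) = 12.8 m.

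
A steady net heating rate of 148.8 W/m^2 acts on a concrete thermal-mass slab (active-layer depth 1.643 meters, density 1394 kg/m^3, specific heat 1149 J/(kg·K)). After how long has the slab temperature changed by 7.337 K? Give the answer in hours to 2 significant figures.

Areal heat capacity C = ρ c_p D = 1394 × 1149 × 1.643 = 2.63×10^6 J/(m^2 K).
Time required: Δt = C ΔT / F = 2.63×10^6 × 7.337 / 148.8 = 1.30×10^5 s.
In hours: 1.30×10^5 s / (3600 s/hour) = 36.0 hours.

36 hours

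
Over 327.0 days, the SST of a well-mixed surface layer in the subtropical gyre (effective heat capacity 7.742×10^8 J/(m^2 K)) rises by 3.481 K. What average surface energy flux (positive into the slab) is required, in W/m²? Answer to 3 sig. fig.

Areal heat capacity C = 7.742×10^8 J/(m^2 K) (given).
Required heat per unit area: Q = C ΔT = 7.74×10^8 × 3.481 = 2.69×10^9 J/m².
Flux F = Q / Δt = 2.69×10^9 / 2.83×10^7 s = 95.4 W/m².

95.4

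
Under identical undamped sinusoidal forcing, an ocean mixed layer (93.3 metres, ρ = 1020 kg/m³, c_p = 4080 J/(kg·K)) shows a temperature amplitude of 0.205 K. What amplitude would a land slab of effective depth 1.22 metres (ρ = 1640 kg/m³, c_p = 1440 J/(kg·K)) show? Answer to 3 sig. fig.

C_ocean = 3.88×10^8 J/(m²·K); C_land = 2.88×10^6 J/(m²·K).
A ∝ 1/C ⇒ A_land = A_ocean × C_ocean/C_land = 0.205 × 135 = 27.6 K.

27.6 K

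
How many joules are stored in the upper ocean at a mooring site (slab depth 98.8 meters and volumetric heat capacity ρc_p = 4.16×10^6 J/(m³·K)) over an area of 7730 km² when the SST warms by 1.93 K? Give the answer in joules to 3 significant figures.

Areal heat capacity C = ρc_p × D = 4.16×10^6 × 98.8 = 4.11×10^8 J m⁻² K⁻¹.
Heat per unit area: q = C ΔT = 4.11×10^8 × 1.93 = 7.93×10^8 J/m².
Total heat: Q = q × A = 7.93×10^8 × (7730 × 10⁶ m²) = 6.13×10^18 J.

6.13×10^18 J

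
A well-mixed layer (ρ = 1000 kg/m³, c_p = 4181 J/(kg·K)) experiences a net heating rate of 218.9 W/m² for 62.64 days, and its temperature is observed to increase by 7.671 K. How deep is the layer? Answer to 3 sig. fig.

Heat input Q = F Δt = 218.9 × 5.41×10^6 s = 1.18×10^9 J/m².
Required areal heat capacity C = Q / ΔT = 1.54×10^8 J/(m²·K).
Depth D = C / (ρ c_p) = 1.54×10^8 / (1000 × 4181) = 36.9 m.

36.9 m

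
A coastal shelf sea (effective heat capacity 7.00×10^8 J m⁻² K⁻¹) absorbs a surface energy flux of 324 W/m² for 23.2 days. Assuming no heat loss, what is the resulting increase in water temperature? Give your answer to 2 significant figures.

0.93 K

Areal heat capacity C = 7.00×10^8 J m⁻² K⁻¹ (given).
Net heat input Q = F Δt = 324 × (23.2 days × 86400 s/day) = 6.49×10^8 J/m².
ΔT = Q / C = 6.49×10^8 / 7.00×10^8 = 0.928 K.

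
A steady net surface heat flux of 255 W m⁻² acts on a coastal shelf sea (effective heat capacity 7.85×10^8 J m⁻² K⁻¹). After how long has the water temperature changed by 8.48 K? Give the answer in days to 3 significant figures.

302 days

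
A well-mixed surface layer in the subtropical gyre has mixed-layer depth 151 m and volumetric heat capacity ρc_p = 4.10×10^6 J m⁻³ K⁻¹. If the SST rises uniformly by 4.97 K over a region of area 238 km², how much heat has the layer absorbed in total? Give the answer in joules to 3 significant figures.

7.32×10^17 J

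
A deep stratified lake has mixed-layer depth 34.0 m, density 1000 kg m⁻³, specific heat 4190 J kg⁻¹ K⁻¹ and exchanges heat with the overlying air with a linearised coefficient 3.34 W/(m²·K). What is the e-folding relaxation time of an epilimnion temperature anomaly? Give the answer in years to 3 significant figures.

Areal heat capacity C = ρ c_p D = 1000 × 4190 × 34.0 = 1.42×10^8 J m⁻² K⁻¹.
Relaxation time τ = C / λ = 1.42×10^8 / 3.34 = 4.27×10^7 s.
In years: 4.27×10^7 s / (3.156×10^7 s/year) = 1.35 years.

1.35 years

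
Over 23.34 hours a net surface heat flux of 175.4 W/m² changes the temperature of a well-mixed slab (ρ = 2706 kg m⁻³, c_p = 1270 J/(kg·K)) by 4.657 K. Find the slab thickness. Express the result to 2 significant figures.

0.92 m

Heat input Q = F Δt = 175.4 × 84000 s = 1.47×10^7 J/m².
Required areal heat capacity C = Q / ΔT = 3.16×10^6 J/(m²·K).
Depth D = C / (ρ c_p) = 3.16×10^6 / (2706 × 1270) = 0.921 m.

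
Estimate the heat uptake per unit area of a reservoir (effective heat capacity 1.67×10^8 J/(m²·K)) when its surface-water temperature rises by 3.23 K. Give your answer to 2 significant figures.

Areal heat capacity C = 1.67×10^8 J/(m²·K) (given).
ΔQ = C ΔT = 1.67×10^8 × 3.23 = 5.39×10^8 J/m².

5.4×10^8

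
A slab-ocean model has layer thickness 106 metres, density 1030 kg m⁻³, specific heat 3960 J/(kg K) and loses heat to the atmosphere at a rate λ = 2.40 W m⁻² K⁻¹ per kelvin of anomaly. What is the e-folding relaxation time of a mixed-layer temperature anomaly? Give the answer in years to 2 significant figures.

Areal heat capacity C = ρ c_p D = 1030 × 3960 × 106 = 4.32×10^8 J/(m^2 K).
Relaxation time τ = C / λ = 4.32×10^8 / 2.40 = 1.80×10^8 s.
In years: 1.80×10^8 s / (3.156×10^7 s/year) = 5.71 years.

5.7 years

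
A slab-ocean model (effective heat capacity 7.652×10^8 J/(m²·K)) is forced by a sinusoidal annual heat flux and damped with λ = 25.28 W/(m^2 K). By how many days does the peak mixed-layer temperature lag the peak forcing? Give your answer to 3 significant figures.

81.7 days

Areal heat capacity C = 7.652×10^8 J/(m²·K) (given).
ω = 2π / 3.15×10^7 s = 1.99×10^-7 s⁻¹.
Phase lag φ = arctan(Cω/λ) = arctan(152/25.28) = 1.41 rad.
Time lag = φ / ω = 1.41 / 1.99×10^-7 = 7.06×10^6 s = 81.7 days.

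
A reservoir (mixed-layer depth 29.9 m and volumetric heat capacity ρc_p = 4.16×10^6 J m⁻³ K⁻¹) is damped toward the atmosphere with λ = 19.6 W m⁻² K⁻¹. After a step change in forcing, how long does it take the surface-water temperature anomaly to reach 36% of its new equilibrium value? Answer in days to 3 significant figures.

Areal heat capacity C = ρc_p × D = 4.16×10^6 × 29.9 = 1.24×10^8 J/(m^2 K).
τ = C / λ = 1.24×10^8 / 19.6 = 6.35×10^6 s.
Fraction reached: 1 − e^(−t/τ) = 0.36 ⇒ t = −τ ln(1 − 0.36) = τ × 0.446.
t = 2.83×10^6 s = 32.8 days.

32.8 days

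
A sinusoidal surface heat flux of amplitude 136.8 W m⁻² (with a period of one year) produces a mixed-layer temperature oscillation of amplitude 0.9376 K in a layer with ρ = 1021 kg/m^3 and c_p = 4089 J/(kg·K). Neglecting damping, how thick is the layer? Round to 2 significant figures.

ω = 2π / 3.15×10^7 s = 1.99×10^-7 s⁻¹.
Required C = F₀ / (A ω) = 136.8 / (0.9376 × 1.99×10^-7) = 7.32×10^8 J/(m²·K).
D = C / (ρ c_p) = 7.32×10^8 / (1021 × 4089) = 175 m.

180 m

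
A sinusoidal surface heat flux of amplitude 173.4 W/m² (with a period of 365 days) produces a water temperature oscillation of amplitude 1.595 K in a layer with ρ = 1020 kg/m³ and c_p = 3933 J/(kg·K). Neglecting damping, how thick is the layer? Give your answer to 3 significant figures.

136 m

ω = 2π / 3.15×10^7 s = 1.99×10^-7 s⁻¹.
Required C = F₀ / (A ω) = 173.4 / (1.595 × 1.99×10^-7) = 5.46×10^8 J/(m²·K).
D = C / (ρ c_p) = 5.46×10^8 / (1020 × 3933) = 136 m.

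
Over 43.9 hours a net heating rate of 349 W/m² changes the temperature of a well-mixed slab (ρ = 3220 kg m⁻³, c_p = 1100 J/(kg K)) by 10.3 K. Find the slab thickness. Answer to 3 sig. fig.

1.51 m

Heat input Q = F Δt = 349 × 1.58×10^5 s = 5.52×10^7 J/m².
Required areal heat capacity C = Q / ΔT = 5.35×10^6 J/(m²·K).
Depth D = C / (ρ c_p) = 5.35×10^6 / (3220 × 1100) = 1.51 m.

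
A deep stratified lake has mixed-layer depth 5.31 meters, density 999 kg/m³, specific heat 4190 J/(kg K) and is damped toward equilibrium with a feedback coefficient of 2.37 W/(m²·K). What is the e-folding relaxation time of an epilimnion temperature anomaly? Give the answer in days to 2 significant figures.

110 days

Areal heat capacity C = ρ c_p D = 999 × 4190 × 5.31 = 2.22×10^7 J m⁻² K⁻¹.
Relaxation time τ = C / λ = 2.22×10^7 / 2.37 = 9.38×10^6 s.
In days: 9.38×10^6 s / (86400 s/day) = 109 days.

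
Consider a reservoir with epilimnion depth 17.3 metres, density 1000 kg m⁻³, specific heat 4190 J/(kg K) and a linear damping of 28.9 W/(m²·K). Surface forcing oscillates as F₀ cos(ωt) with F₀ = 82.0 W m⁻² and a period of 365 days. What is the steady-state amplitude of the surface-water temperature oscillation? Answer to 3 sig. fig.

2.54 K

Areal heat capacity C = ρ c_p D = 1000 × 4190 × 17.3 = 7.25×10^7 J m⁻² K⁻¹.
Angular frequency ω = 2π / T = 2π / 3.15×10^7 s = 1.99×10^-7 s⁻¹.
√((Cω)² + λ²) = √((14.4)² + 28.9²) = 32.3 W/(m²·K).
Amplitude A = F₀ / √((Cω)²+λ²) = 82.0 / 32.3 = 2.54 K.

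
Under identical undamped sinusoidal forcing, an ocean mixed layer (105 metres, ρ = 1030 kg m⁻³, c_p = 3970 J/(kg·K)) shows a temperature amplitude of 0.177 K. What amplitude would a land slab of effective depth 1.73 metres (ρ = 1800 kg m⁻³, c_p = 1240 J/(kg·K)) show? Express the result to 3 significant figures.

19.7 K

C_ocean = 4.29×10^8 J/(m²·K); C_land = 3.86×10^6 J/(m²·K).
A ∝ 1/C ⇒ A_land = A_ocean × C_ocean/C_land = 0.177 × 111 = 19.7 K.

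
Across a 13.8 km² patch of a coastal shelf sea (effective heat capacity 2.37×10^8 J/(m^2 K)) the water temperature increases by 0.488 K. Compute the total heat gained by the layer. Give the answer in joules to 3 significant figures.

1.60×10^15 J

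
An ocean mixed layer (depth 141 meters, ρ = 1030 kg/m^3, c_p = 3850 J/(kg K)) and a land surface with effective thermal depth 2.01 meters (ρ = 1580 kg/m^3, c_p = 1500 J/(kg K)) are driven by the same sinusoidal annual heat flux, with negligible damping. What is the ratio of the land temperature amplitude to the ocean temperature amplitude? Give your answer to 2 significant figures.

C_ocean = 1030 × 3850 × 141 = 5.59×10^8 J/(m²·K).
C_land = 1580 × 1500 × 2.01 = 4.76×10^6 J/(m²·K).
Undamped amplitude ∝ 1/C, so A_land/A_ocean = C_ocean/C_land = 117.

120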